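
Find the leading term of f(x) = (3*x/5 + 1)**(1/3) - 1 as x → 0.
x/5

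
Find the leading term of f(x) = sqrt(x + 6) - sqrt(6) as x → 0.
sqrt(6)*x/12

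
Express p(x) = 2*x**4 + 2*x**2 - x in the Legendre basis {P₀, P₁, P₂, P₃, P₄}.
(16/15)P₀ - P₁ + (52/21)P₂ + (16/35)P₄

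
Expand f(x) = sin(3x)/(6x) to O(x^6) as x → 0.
1/2 - 3*x**2/4 + 27*x**4/80 + O(x**6)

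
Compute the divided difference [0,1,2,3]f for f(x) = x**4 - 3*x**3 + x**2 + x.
3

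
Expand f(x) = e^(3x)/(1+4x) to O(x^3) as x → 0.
1 - x + 17*x**2/2 + O(x**3)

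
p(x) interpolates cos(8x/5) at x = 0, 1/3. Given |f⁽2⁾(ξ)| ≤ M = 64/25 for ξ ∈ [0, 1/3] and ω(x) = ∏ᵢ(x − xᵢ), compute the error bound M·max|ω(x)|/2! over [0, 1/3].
8/225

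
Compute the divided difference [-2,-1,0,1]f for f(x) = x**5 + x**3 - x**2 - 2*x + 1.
6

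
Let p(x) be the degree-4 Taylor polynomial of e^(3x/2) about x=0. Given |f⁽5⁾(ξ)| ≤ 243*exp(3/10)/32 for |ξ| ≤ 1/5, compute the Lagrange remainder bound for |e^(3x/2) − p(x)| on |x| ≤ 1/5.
81*exp(3/10)/4000000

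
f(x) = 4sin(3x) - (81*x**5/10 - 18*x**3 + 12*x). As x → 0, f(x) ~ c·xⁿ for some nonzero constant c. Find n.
7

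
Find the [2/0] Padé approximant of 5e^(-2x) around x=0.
10*x**2 - 10*x + 5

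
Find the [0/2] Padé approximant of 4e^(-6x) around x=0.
4/(18*x**2 + 6*x + 1)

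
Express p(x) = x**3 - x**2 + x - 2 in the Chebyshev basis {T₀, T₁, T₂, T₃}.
(-5/2)T₀ + (7/4)T₁ + (-1/2)T₂ + (1/4)T₃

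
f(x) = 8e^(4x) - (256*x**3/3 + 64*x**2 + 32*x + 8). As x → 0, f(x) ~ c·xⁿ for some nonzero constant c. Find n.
4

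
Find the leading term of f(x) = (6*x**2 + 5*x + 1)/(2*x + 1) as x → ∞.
3*x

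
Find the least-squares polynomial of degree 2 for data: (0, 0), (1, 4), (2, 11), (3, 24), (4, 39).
(9/5)x + (2)x²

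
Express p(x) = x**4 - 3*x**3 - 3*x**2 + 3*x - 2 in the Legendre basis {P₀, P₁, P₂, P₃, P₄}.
(-14/5)P₀ + (6/5)P₁ + (-10/7)P₂ + (-6/5)P₃ + (8/35)P₄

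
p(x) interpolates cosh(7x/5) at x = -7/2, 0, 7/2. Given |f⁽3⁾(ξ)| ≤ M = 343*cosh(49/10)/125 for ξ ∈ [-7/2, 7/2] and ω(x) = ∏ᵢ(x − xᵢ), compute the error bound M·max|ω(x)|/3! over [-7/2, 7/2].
117649*sqrt(3)*cosh(49/10)/27000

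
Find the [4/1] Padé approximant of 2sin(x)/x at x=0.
x**4/60 - x**2/3 + 2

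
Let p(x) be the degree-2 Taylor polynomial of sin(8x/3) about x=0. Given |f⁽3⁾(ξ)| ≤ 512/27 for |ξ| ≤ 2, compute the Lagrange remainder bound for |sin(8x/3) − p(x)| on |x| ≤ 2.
2048/81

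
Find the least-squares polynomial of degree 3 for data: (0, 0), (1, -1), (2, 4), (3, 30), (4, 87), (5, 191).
1/126 + (-7/108)x + (-407/126)x² + (235/108)x³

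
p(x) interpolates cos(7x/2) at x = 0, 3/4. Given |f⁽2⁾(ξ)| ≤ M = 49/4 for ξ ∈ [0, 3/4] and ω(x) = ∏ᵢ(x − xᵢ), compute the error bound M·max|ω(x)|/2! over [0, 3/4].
441/512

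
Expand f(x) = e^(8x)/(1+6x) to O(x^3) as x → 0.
1 + 2*x + 20*x**2 + O(x**3)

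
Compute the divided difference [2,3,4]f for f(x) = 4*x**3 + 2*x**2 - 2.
38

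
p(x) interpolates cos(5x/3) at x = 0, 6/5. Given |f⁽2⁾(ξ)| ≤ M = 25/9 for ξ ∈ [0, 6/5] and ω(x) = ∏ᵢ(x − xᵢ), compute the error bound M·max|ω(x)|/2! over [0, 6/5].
1/2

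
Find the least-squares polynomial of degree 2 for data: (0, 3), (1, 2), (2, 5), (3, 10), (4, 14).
88/35 + (-3/7)x + (6/7)x²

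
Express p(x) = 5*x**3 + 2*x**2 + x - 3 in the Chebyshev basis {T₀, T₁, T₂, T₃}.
(-2)T₀ + (19/4)T₁ + T₂ + (5/4)T₃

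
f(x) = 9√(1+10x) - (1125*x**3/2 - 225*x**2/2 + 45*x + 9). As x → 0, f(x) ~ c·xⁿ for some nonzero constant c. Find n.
4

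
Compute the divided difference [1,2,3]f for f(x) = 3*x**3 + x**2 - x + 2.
19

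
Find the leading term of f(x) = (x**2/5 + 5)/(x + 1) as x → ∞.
x/5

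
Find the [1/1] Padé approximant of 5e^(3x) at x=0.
(15*x/2 + 5)/(1 - 3*x/2)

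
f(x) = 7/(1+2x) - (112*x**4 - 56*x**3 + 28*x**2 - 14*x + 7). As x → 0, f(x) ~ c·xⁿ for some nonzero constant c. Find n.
5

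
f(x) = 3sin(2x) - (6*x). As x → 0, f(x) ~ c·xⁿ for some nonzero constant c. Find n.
3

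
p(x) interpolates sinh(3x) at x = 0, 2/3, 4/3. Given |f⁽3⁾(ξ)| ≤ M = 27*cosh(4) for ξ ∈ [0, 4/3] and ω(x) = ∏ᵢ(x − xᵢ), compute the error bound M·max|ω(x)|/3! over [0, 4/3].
8*sqrt(3)*cosh(4)/27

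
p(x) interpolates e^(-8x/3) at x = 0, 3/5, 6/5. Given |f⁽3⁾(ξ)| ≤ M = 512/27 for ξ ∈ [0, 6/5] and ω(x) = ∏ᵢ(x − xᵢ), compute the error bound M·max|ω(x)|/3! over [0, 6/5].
512*sqrt(3)/3375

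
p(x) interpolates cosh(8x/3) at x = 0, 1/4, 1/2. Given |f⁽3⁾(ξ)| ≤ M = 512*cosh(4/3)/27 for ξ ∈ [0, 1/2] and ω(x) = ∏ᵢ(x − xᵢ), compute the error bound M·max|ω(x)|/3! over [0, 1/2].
8*sqrt(3)*cosh(4/3)/729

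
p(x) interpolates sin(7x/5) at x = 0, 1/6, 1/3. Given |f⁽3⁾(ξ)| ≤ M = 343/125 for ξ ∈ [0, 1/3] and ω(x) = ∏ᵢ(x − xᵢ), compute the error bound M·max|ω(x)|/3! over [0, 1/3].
343*sqrt(3)/729000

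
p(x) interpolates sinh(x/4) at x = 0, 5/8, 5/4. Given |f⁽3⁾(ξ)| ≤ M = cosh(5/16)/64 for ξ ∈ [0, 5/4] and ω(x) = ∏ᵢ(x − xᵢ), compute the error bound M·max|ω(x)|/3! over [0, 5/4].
125*sqrt(3)*cosh(5/16)/884736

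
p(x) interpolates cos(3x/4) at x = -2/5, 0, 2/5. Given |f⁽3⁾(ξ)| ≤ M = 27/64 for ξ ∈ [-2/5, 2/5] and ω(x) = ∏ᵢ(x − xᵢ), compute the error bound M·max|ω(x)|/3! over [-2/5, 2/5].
sqrt(3)/1000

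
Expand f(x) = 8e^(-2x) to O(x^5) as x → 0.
8 - 16*x + 16*x**2 - 32*x**3/3 + 16*x**4/3 + O(x**5)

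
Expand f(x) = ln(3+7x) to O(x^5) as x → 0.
log(3) + 7*x/3 - 49*x**2/18 + 343*x**3/81 - 2401*x**4/324 + O(x**5)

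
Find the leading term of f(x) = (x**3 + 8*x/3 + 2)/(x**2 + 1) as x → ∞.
x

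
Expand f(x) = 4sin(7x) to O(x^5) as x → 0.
28*x - 686*x**3/3 + O(x**5)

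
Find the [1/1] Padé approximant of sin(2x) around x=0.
2*x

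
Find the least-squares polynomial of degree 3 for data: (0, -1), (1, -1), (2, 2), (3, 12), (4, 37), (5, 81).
-65/63 + (359/378)x + (-31/18)x² + (26/27)x³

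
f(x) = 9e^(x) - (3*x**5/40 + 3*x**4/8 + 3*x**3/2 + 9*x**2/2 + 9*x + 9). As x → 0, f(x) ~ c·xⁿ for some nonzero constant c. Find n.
6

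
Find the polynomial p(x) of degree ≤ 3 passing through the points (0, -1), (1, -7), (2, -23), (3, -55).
-x**3 - 2*x**2 - 3*x - 1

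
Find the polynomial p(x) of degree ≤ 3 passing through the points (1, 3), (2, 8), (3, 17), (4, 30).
2*x**2 - x + 2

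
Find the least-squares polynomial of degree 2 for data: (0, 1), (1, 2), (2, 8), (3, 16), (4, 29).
32/35 + (-3/7)x + (13/7)x²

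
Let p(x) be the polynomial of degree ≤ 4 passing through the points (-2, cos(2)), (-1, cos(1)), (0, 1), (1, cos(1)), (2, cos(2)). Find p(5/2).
-75*cos(1)/16 + 175*cos(2)/64 + 189/64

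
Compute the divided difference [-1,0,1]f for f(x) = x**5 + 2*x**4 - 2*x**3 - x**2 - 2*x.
1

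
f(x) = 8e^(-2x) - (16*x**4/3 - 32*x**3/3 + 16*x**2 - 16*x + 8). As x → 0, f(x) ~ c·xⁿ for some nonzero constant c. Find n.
5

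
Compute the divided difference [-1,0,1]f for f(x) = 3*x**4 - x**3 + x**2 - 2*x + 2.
4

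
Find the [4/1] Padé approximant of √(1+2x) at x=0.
(3*x**4/40 - x**3/5 + 9*x**2/10 + 12*x/5 + 1)/(7*x/5 + 1)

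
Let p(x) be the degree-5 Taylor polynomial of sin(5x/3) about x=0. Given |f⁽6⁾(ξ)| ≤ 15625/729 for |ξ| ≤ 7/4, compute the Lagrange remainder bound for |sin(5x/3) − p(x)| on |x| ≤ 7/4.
367653125/429981696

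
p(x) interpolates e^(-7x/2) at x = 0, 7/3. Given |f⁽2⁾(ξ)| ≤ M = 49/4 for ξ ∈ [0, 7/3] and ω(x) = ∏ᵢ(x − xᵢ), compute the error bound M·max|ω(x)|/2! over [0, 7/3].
2401/288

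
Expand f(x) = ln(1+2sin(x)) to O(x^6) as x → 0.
2*x - 2*x**2 + 7*x**3/3 - 10*x**4/3 + 61*x**5/12 + O(x**6)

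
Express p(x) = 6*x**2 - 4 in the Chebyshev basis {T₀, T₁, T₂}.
-T₀ + (3)T₂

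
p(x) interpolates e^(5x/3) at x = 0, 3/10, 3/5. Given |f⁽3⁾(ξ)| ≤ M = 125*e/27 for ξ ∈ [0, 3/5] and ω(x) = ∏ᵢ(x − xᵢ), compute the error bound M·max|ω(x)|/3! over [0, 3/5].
sqrt(3)*e/216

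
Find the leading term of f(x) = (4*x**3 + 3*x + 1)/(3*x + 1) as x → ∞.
4*x**2/3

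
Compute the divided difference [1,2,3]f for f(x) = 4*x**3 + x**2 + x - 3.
25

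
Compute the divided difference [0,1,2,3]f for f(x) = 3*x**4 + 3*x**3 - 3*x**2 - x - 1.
21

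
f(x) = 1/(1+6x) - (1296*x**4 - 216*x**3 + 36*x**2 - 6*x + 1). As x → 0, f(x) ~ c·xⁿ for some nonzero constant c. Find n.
5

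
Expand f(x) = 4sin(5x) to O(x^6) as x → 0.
20*x - 250*x**3/3 + 625*x**5/6 + O(x**6)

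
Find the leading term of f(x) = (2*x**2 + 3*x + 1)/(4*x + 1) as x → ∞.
x/2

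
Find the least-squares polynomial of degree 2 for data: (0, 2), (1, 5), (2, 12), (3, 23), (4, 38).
2 + x + (2)x²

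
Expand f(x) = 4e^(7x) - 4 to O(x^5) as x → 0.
28*x + 98*x**2 + 686*x**3/3 + 2401*x**4/6 + O(x**5)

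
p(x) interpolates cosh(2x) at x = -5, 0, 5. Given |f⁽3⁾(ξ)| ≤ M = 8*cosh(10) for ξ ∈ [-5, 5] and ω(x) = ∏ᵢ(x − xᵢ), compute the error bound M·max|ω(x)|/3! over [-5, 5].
1000*sqrt(3)*cosh(10)/27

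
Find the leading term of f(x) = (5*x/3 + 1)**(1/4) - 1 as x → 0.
5*x/12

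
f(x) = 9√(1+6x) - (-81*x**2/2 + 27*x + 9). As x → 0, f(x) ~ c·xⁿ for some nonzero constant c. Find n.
3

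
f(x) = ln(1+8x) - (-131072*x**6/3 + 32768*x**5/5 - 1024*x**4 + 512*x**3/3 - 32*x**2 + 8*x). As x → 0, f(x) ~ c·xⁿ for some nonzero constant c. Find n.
7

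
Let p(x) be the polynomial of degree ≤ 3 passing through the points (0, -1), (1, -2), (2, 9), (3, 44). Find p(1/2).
-9/4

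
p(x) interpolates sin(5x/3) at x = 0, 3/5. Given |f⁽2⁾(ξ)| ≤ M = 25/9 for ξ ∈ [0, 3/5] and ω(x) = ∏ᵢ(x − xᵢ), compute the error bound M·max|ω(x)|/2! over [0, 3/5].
1/8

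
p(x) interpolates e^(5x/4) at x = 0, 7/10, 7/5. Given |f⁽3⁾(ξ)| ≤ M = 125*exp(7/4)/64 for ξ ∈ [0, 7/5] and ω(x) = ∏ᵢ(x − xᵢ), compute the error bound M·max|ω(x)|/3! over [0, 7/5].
343*sqrt(3)*exp(7/4)/13824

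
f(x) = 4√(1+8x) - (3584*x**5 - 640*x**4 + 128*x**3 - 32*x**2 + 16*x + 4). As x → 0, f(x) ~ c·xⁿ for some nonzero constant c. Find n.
6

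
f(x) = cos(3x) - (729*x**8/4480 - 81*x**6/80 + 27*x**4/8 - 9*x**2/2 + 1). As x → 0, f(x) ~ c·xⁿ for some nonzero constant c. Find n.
10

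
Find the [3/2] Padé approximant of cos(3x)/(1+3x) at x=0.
(63*x**3/4 - 21*x**2/4 - 3*x + 1)/(1 - 39*x**2/4)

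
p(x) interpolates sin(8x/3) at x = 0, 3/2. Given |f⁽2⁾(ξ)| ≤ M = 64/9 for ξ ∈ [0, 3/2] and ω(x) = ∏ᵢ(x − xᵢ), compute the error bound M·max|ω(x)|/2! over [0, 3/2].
2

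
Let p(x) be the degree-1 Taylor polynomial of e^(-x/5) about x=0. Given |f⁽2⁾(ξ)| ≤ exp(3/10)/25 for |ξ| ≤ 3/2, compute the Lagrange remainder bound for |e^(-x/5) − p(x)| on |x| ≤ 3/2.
9*exp(3/10)/200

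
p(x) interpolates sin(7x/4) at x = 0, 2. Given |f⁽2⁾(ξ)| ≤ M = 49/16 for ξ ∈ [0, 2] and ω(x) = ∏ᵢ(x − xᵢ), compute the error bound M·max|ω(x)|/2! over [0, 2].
49/32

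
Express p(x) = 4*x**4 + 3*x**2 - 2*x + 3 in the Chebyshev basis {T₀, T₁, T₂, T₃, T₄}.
(6)T₀ + (-2)T₁ + (7/2)T₂ + (1/2)T₄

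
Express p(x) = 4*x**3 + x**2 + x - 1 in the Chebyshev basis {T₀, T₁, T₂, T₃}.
(-1/2)T₀ + (4)T₁ + (1/2)T₂ + T₃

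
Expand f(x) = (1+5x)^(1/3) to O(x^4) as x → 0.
1 + 5*x/3 - 25*x**2/9 + 625*x**3/81 + O(x**4)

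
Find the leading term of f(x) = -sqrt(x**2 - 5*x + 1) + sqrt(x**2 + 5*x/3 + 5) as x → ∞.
10/3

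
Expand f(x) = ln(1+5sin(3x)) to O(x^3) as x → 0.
15*x - 225*x**2/2 + O(x**3)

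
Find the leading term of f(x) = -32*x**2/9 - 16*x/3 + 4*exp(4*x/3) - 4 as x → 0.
128*x**3/81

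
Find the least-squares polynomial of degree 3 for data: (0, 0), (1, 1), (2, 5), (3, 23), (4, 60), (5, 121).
5/21 + (-31/63)x + (-13/21)x² + (10/9)x³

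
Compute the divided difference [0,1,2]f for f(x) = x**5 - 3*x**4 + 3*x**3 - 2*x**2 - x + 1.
1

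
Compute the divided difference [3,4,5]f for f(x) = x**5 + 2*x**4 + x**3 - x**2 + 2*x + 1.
865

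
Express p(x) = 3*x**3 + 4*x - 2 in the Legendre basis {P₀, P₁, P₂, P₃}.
(-2)P₀ + (29/5)P₁ + (6/5)P₃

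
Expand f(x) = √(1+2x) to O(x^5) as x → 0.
1 + x - x**2/2 + x**3/2 - 5*x**4/8 + O(x**5)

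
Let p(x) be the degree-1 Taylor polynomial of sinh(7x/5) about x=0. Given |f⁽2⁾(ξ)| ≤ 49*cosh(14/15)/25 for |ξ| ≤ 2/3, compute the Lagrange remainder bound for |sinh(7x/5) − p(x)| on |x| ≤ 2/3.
98*cosh(14/15)/225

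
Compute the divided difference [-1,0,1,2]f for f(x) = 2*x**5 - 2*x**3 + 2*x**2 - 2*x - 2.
8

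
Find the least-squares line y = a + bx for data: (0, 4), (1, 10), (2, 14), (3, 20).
a = 21/5, b = 26/5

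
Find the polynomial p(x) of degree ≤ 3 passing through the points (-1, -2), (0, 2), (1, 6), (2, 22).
2*x**3 + 2*x + 2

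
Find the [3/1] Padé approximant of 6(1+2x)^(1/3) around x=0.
(-16*x**3/27 + 8*x**2/3 + 12*x + 6)/(4*x/3 + 1)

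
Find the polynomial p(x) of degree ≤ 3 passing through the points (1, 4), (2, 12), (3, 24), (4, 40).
2*x**2 + 2*x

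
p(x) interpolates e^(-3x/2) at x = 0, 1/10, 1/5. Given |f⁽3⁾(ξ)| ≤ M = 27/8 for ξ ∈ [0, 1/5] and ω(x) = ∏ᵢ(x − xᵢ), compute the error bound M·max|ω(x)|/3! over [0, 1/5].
sqrt(3)/8000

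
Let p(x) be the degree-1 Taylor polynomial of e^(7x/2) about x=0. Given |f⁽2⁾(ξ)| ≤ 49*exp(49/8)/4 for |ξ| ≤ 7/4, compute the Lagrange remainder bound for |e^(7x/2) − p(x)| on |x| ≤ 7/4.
2401*exp(49/8)/128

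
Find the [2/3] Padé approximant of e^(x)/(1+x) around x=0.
(13*x**2/140 + 18*x/35 + 1)/(8*x**3/105 - 57*x**2/140 + 18*x/35 + 1)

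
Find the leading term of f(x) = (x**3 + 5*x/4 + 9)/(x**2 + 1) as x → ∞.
x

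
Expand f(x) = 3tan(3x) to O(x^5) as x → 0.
9*x + 27*x**3 + O(x**5)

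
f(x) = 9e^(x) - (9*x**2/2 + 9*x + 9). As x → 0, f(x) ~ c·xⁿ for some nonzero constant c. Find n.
3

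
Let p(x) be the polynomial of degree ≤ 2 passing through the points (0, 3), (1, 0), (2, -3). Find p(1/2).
3/2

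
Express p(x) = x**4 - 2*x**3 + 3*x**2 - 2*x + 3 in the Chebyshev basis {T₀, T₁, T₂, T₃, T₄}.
(39/8)T₀ + (-7/2)T₁ + (2)T₂ + (-1/2)T₃ + (1/8)T₄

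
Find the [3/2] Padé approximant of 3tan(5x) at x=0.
(-25*x**3 + 15*x)/(1 - 10*x**2)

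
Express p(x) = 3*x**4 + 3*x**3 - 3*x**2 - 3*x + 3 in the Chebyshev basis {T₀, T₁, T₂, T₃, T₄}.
(21/8)T₀ + (-3/4)T₁ + (3/4)T₃ + (3/8)T₄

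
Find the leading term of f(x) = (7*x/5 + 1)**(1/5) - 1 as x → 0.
7*x/25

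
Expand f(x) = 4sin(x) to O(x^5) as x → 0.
4*x - 2*x**3/3 + O(x**5)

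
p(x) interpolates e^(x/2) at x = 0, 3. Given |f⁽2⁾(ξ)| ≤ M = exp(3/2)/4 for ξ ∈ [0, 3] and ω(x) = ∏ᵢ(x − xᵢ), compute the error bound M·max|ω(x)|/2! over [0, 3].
9*exp(3/2)/32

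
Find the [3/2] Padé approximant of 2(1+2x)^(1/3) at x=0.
(112*x**3/405 + 56*x**2/15 + 28*x/5 + 2)/(8*x**2/9 + 32*x/15 + 1)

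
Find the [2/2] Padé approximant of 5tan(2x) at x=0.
10*x/(1 - 4*x**2/3)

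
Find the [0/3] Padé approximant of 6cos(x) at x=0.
6/(x**2/2 + 1)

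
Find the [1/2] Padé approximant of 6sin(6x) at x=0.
36*x/(6*x**2 + 1)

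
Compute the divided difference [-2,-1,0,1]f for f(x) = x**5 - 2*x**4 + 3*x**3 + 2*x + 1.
12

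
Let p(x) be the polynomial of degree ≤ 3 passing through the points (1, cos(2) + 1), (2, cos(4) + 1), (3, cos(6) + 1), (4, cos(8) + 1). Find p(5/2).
9*cos(4)/16 - cos(8)/16 - cos(2)/16 + 9*cos(6)/16 + 1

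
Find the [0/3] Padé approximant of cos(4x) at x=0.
1/(8*x**2 + 1)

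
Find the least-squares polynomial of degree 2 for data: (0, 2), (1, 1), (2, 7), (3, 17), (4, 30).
11/7 + (-68/35)x + (16/7)x²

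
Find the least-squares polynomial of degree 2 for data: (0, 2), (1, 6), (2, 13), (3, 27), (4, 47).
83/35 + (-3/70)x + (39/14)x²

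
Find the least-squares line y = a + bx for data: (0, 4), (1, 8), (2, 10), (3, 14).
a = 21/5, b = 16/5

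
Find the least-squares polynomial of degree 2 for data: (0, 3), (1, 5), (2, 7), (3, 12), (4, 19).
114/35 + (13/70)x + (13/14)x²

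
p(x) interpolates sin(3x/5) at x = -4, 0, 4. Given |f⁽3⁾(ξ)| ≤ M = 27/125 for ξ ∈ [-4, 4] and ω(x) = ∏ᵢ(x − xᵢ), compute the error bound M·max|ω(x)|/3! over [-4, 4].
64*sqrt(3)/125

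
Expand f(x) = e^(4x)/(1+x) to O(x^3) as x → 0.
1 + 3*x + 5*x**2 + O(x**3)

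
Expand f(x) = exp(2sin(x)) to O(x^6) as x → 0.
1 + 2*x + 2*x**2 + x**3 - 23*x**5/60 + O(x**6)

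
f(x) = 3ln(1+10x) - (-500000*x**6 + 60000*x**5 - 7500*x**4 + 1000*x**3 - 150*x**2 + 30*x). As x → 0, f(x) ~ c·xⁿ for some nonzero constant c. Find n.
7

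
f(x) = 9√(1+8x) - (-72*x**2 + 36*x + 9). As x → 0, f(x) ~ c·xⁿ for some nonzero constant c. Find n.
3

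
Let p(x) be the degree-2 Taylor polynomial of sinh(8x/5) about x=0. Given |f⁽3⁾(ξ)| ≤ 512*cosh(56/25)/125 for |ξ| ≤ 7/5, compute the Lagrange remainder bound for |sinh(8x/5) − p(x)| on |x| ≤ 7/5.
87808*cosh(56/25)/46875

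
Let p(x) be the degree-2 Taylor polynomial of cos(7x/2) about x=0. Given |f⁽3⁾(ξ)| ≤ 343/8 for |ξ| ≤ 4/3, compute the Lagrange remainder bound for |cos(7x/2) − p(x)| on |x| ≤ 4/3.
1372/81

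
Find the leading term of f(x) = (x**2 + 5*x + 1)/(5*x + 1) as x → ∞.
x/5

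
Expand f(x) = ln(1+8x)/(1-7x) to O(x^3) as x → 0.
8*x + 24*x**2 + O(x**3)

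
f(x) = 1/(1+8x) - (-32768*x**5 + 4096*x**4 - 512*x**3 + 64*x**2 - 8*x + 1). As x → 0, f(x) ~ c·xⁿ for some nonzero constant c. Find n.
6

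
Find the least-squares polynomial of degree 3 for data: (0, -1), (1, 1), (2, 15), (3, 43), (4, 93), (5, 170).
-8/7 + (-2/3)x + (67/28)x² + (11/12)x³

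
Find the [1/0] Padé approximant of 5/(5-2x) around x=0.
2*x/5 + 1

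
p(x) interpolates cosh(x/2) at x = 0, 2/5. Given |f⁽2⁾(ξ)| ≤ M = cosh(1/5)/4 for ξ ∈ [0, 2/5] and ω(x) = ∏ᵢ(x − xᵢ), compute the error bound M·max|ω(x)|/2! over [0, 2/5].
cosh(1/5)/200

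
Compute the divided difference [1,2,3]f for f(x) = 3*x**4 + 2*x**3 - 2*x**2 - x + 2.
85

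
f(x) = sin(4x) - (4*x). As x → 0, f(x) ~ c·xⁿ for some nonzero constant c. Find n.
3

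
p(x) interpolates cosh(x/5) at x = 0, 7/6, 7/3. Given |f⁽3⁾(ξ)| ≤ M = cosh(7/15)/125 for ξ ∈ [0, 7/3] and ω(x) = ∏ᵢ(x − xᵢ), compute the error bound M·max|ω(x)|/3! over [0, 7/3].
343*sqrt(3)*cosh(7/15)/729000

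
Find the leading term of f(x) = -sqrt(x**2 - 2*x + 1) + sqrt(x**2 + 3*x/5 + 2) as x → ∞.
13/10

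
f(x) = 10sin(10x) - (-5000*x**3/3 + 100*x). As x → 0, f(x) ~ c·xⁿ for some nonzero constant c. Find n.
5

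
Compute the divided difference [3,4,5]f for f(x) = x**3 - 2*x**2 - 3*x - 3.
10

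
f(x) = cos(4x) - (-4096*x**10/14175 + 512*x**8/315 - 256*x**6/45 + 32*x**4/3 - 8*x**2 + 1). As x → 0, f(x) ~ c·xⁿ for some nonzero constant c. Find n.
12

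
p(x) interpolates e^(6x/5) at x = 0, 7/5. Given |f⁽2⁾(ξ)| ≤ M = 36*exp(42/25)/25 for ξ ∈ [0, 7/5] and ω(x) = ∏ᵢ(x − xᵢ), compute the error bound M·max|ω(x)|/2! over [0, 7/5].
441*exp(42/25)/1250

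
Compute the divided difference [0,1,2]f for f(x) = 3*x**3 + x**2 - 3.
10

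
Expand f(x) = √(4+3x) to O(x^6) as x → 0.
2 + 3*x/4 - 9*x**2/64 + 27*x**3/512 - 405*x**4/16384 + 1701*x**5/131072 + O(x**6)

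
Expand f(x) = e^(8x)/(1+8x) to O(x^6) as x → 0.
1 + 32*x**2 - 512*x**3/3 + 1536*x**4 - 180224*x**5/15 + O(x**6)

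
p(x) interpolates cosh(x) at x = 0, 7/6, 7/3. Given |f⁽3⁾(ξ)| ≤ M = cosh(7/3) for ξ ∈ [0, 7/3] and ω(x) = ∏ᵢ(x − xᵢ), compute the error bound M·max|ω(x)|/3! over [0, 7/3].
343*sqrt(3)*cosh(7/3)/5832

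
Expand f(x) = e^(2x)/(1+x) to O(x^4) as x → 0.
1 + x + x**2 + x**3/3 + O(x**4)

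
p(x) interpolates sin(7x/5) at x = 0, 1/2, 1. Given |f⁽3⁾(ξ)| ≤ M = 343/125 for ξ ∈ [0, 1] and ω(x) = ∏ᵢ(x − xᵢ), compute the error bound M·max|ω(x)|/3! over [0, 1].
343*sqrt(3)/27000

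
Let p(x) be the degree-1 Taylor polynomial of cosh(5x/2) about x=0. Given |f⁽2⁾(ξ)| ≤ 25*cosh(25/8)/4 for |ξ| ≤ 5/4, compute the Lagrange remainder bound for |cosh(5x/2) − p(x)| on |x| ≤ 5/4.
625*cosh(25/8)/128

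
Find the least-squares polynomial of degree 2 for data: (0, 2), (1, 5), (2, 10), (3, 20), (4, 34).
79/35 + (13/70)x + (27/14)x²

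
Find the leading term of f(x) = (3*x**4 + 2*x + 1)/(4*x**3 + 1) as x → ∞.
3*x/4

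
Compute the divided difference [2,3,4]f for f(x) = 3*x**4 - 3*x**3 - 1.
138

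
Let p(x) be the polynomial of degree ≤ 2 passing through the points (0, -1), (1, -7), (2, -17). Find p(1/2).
-7/2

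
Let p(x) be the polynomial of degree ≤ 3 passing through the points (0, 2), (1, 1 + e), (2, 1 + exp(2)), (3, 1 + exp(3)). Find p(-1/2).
-5*exp(3)/16 - 35*e/16 + 51/16 + 21*exp(2)/16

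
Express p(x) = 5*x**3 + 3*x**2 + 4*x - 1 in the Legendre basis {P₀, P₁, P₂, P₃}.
(7)P₁ + (2)P₂ + (2)P₃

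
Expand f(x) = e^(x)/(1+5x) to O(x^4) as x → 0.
1 - 4*x + 41*x**2/2 - 307*x**3/3 + O(x**4)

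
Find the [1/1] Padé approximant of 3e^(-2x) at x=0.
(3 - 3*x)/(x + 1)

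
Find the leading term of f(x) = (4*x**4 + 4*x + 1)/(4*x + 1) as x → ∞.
x**3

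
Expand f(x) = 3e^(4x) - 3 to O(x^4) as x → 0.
12*x + 24*x**2 + 32*x**3 + O(x**4)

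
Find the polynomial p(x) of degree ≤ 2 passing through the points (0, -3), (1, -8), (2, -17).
-2*x**2 - 3*x - 3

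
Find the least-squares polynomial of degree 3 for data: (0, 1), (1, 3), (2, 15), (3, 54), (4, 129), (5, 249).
83/63 + (-418/189)x + (127/126)x² + (101/54)x³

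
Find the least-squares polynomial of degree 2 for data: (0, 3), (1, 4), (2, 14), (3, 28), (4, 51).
20/7 + (-12/7)x + (24/7)x²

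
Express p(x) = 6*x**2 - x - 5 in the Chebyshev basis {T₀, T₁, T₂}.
(-2)T₀ - T₁ + (3)T₂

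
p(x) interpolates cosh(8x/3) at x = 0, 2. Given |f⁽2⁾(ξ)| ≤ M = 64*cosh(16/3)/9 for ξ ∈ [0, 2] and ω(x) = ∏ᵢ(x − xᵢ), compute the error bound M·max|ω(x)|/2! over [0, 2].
32*cosh(16/3)/9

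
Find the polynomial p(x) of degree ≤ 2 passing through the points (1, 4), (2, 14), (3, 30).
3*x**2 + x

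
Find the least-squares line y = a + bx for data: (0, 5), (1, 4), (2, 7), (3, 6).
a = 23/5, b = 3/5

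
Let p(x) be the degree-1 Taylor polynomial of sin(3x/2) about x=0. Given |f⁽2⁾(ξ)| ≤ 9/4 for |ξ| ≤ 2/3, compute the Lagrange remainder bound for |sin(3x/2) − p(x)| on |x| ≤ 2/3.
1/2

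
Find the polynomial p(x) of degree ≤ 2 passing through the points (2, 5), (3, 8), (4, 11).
3*x - 1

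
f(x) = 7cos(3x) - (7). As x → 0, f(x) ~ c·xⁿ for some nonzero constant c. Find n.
2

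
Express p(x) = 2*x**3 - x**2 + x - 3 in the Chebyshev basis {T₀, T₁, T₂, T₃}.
(-7/2)T₀ + (5/2)T₁ + (-1/2)T₂ + (1/2)T₃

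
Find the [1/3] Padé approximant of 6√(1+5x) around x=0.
(105*x/4 + 6)/(125*x**3/64 - 25*x**2/16 + 15*x/8 + 1)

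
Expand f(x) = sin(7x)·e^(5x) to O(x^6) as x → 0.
7*x + 35*x**2 + 91*x**3/3 - 140*x**4 - 11767*x**5/30 + O(x**6)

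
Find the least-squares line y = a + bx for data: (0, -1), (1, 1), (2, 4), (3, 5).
a = -9/10, b = 21/10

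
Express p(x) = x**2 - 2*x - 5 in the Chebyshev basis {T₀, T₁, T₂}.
(-9/2)T₀ + (-2)T₁ + (1/2)T₂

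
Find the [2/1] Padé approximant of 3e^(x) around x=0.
(x**2/2 + 2*x + 3)/(1 - x/3)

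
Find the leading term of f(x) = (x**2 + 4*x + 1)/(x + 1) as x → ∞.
x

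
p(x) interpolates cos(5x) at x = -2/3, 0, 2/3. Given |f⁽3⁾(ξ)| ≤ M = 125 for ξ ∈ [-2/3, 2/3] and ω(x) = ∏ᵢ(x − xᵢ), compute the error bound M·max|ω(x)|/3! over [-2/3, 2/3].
1000*sqrt(3)/729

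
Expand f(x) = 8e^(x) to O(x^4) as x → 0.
8 + 8*x + 4*x**2 + 4*x**3/3 + O(x**4)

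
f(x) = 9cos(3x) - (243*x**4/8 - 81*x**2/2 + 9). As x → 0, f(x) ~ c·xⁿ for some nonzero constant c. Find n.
6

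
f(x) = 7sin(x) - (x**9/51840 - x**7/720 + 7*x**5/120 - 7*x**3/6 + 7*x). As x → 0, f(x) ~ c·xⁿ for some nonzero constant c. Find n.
11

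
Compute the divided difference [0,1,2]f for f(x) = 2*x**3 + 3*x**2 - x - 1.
9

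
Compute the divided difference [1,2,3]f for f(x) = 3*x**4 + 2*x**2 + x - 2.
77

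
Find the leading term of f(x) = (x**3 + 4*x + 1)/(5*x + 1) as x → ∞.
x**2/5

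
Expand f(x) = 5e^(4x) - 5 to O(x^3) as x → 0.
20*x + 40*x**2 + O(x**3)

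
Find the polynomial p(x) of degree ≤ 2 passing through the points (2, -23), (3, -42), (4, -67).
-3*x**2 - 4*x - 3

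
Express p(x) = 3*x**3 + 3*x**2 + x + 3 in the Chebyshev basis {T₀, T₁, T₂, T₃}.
(9/2)T₀ + (13/4)T₁ + (3/2)T₂ + (3/4)T₃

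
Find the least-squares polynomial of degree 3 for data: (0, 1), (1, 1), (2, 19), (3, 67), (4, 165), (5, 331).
47/63 + (-148/189)x + (-125/126)x² + (155/54)x³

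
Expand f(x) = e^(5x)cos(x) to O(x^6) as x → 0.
1 + 5*x + 12*x**2 + 55*x**3/3 + 119*x**4/6 + 95*x**5/6 + O(x**6)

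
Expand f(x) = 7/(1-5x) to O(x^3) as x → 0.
7 + 35*x + 175*x**2 + O(x**3)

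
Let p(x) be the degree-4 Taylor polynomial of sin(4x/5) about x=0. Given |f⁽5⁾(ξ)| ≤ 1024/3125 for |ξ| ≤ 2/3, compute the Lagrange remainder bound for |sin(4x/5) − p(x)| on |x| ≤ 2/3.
4096/11390625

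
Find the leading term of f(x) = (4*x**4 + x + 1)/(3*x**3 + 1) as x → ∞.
4*x/3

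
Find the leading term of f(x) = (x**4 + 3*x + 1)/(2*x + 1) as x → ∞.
x**3/2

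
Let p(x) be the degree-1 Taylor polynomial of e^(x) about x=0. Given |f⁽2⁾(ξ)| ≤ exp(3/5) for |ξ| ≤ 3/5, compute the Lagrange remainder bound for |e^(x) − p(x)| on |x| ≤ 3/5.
9*exp(3/5)/50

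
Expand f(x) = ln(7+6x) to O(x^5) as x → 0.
log(7) + 6*x/7 - 18*x**2/49 + 72*x**3/343 - 324*x**4/2401 + O(x**5)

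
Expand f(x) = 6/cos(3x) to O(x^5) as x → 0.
6 + 27*x**2 + 405*x**4/4 + O(x**5)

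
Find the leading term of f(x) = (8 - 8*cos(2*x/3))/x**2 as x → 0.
16/9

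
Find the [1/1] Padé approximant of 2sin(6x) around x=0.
12*x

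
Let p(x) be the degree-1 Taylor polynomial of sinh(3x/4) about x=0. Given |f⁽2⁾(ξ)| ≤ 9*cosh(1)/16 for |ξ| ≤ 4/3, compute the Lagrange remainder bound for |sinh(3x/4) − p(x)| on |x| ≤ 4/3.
cosh(1)/2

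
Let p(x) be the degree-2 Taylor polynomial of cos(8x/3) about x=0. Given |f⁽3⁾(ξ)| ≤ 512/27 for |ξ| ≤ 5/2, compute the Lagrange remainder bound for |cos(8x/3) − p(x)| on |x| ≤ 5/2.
4000/81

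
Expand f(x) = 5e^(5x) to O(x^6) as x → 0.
5 + 25*x + 125*x**2/2 + 625*x**3/6 + 3125*x**4/24 + 3125*x**5/24 + O(x**6)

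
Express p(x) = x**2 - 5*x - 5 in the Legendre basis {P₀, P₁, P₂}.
(-14/3)P₀ + (-5)P₁ + (2/3)P₂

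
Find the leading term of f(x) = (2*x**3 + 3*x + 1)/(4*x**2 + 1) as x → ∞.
x/2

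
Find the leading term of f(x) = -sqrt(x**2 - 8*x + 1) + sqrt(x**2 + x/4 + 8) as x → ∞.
33/8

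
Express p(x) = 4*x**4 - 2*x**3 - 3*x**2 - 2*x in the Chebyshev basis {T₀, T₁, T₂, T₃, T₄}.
(-7/2)T₁ + (1/2)T₂ + (-1/2)T₃ + (1/2)T₄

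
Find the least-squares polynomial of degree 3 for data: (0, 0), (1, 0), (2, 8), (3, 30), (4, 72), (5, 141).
-2/63 + (-631/378)x + (187/252)x² + (113/108)x³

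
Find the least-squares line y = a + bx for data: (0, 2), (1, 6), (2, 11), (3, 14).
a = 21/10, b = 41/10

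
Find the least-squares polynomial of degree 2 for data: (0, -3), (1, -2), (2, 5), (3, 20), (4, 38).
-16/5 + (-8/5)x + (3)x²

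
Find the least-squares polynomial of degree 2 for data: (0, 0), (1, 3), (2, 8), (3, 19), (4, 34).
2/7 + (-6/35)x + (15/7)x²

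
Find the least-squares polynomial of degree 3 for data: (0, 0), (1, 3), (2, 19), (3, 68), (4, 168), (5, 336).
1/9 + (611/378)x + (-533/252)x² + (329/108)x³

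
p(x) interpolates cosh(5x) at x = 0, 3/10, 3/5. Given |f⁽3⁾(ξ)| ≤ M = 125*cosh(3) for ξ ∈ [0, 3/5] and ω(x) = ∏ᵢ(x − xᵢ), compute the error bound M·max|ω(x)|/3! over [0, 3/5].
sqrt(3)*cosh(3)/8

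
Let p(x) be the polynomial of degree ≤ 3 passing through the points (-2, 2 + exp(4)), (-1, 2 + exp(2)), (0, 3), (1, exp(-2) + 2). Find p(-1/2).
(-1 + (-exp(4) + 41 + 9*exp(2))*exp(2))*exp(-2)/16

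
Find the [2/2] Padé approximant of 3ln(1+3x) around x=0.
9*x*(3*x + 2)/(2*(3*x**2/2 + 3*x + 1))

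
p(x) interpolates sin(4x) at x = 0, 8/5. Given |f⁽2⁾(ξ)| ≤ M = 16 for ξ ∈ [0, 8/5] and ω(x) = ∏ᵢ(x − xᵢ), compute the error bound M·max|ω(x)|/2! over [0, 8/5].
128/25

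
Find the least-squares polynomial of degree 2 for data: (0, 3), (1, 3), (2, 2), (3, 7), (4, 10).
109/35 + (-57/35)x + (6/7)x²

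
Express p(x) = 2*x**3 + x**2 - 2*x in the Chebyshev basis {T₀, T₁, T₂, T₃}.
(1/2)T₀ + (-1/2)T₁ + (1/2)T₂ + (1/2)T₃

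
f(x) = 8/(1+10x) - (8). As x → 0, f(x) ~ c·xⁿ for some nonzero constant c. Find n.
1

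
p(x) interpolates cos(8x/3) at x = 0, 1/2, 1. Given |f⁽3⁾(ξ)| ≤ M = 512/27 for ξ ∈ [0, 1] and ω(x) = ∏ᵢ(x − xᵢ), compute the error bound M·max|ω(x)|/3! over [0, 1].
64*sqrt(3)/729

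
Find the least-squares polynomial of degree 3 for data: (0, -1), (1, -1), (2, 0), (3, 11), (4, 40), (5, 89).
-97/126 + (-71/756)x + (-17/9)x² + (119/108)x³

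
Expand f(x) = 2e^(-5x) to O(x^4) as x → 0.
2 - 10*x + 25*x**2 - 125*x**3/3 + O(x**4)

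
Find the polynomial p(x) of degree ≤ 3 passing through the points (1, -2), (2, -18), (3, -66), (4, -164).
-3*x**3 + 2*x**2 - x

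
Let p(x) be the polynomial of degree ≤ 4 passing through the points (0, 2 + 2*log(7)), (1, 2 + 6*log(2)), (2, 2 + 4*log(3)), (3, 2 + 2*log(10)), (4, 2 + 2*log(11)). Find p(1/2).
2 + log(128*11**(59/64)*3**(13/16)*5**(7/16)*7**(35/64)/297)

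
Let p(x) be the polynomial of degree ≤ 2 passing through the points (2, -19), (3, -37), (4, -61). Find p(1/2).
-13/4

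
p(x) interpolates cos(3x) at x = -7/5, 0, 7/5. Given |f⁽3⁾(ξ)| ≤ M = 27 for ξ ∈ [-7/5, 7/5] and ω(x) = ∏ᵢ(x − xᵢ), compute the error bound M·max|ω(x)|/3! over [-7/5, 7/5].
343*sqrt(3)/125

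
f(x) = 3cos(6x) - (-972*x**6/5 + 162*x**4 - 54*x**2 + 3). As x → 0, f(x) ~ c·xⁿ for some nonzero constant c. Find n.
8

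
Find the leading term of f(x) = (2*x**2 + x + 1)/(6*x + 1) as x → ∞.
x/3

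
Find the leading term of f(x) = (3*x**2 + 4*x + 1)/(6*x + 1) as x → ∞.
x/2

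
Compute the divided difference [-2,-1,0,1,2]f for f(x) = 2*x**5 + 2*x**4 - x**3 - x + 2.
2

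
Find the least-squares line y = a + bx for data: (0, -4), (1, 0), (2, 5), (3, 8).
a = -39/10, b = 41/10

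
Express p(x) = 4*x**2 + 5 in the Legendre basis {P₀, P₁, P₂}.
(19/3)P₀ + (8/3)P₂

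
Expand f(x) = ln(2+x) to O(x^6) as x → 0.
log(2) + x/2 - x**2/8 + x**3/24 - x**4/64 + x**5/160 + O(x**6)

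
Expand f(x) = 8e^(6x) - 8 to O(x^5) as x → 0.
48*x + 144*x**2 + 288*x**3 + 432*x**4 + O(x**5)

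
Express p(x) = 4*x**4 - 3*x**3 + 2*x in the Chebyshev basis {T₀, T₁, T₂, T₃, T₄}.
(3/2)T₀ + (-1/4)T₁ + (2)T₂ + (-3/4)T₃ + (1/2)T₄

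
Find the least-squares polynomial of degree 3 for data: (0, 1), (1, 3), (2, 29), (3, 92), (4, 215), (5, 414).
52/63 + (-356/189)x + (421/252)x² + (329/108)x³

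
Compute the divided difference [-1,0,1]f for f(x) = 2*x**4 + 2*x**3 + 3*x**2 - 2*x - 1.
5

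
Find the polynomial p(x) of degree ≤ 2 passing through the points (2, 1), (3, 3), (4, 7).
x**2 - 3*x + 3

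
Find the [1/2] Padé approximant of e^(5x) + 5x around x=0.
(185*x/21 + 1)/(-25*x**2/42 - 25*x/21 + 1)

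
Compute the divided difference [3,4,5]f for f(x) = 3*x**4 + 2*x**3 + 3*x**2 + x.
318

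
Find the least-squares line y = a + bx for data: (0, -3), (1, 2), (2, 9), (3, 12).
a = -14/5, b = 26/5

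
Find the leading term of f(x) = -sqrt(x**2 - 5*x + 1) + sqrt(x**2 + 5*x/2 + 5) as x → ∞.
15/4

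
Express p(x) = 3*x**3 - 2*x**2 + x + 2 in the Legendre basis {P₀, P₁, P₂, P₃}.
(4/3)P₀ + (14/5)P₁ + (-4/3)P₂ + (6/5)P₃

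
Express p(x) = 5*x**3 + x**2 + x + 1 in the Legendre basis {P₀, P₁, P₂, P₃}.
(4/3)P₀ + (4)P₁ + (2/3)P₂ + (2)P₃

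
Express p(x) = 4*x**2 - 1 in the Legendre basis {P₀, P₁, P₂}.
(1/3)P₀ + (8/3)P₂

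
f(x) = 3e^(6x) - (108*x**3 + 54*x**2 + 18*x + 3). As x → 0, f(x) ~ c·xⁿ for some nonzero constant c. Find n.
4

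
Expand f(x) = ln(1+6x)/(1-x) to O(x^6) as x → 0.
6*x - 12*x**2 + 60*x**3 - 264*x**4 + 6456*x**5/5 + O(x**6)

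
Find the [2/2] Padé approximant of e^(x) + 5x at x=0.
(-91*x**2/108 + 52*x/9 + 1)/(-x**2/108 - 2*x/9 + 1)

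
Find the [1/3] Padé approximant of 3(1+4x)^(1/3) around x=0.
(10*x + 3)/(64*x**3/81 - 8*x**2/9 + 2*x + 1)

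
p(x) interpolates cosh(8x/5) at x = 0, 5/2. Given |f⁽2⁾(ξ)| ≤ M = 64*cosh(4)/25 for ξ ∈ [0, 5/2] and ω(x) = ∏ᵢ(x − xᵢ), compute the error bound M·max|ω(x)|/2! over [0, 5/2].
2*cosh(4)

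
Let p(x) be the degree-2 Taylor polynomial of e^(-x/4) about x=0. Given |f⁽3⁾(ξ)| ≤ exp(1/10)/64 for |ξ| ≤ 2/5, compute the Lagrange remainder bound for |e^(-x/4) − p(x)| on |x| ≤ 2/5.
exp(1/10)/6000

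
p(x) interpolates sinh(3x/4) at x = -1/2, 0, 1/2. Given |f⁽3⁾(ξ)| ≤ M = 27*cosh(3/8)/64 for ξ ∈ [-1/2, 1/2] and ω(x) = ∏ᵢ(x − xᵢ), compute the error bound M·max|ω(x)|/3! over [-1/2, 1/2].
sqrt(3)*cosh(3/8)/512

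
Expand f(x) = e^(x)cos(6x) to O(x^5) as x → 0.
1 + x - 35*x**2/2 - 107*x**3/6 + 1081*x**4/24 + O(x**5)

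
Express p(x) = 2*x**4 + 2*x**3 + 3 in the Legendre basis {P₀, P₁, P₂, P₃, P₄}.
(17/5)P₀ + (6/5)P₁ + (8/7)P₂ + (4/5)P₃ + (16/35)P₄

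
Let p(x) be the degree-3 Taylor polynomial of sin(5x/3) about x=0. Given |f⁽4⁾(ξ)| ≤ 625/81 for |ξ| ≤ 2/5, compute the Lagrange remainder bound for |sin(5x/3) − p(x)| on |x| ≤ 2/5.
2/243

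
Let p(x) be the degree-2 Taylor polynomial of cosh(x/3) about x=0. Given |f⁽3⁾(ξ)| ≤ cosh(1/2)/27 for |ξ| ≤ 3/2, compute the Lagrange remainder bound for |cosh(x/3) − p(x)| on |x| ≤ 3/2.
cosh(1/2)/48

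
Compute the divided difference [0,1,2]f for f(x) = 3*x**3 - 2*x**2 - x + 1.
7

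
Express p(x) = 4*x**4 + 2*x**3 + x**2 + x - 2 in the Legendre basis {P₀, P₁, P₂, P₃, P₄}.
(-13/15)P₀ + (11/5)P₁ + (62/21)P₂ + (4/5)P₃ + (32/35)P₄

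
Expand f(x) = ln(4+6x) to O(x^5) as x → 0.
log(4) + 3*x/2 - 9*x**2/8 + 9*x**3/8 - 81*x**4/64 + O(x**5)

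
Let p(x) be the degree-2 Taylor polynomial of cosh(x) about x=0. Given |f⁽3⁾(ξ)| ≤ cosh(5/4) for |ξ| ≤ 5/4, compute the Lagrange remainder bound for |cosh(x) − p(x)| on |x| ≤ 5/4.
125*cosh(5/4)/384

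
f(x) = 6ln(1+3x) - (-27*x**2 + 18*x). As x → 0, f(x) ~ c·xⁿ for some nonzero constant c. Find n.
3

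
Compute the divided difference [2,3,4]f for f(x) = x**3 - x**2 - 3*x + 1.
8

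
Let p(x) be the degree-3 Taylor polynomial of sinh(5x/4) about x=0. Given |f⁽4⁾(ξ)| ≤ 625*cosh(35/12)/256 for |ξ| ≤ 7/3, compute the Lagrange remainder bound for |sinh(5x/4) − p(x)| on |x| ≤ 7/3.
1500625*cosh(35/12)/497664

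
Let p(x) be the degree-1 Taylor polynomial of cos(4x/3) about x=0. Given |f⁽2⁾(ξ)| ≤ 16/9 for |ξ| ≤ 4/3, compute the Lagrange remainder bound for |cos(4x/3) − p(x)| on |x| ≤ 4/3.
128/81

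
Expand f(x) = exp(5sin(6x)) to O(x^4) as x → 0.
1 + 30*x + 450*x**2 + 4320*x**3 + O(x**4)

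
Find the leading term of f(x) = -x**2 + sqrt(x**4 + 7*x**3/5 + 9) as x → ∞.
7*x/10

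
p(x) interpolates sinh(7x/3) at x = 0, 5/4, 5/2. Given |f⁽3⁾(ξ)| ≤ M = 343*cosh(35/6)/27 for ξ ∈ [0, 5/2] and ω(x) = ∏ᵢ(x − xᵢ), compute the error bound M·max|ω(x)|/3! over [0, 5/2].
42875*sqrt(3)*cosh(35/6)/46656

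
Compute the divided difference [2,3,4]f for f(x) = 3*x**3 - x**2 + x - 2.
26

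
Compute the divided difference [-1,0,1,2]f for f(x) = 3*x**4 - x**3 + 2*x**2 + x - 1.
5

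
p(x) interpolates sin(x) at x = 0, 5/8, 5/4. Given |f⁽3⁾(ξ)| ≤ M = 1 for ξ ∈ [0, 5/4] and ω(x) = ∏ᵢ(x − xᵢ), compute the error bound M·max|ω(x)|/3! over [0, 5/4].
125*sqrt(3)/13824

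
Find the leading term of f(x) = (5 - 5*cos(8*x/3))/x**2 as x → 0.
160/9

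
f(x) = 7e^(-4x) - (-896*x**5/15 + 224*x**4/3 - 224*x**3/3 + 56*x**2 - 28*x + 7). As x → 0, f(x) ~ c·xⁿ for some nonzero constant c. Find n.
6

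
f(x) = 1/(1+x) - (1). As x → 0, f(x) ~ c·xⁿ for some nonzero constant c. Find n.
1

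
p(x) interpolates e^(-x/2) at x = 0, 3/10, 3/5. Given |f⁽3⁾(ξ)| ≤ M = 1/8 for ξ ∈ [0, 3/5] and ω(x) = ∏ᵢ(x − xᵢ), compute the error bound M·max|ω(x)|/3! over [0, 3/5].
sqrt(3)/8000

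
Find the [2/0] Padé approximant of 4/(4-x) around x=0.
x**2/16 + x/4 + 1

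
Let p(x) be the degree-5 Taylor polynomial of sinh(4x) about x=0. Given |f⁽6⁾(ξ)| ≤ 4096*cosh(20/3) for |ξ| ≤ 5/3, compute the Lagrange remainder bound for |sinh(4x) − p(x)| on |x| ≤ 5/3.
800000*cosh(20/3)/6561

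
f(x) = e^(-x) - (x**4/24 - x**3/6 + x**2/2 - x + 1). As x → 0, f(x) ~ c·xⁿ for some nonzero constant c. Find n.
5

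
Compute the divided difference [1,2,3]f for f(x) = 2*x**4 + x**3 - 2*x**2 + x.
54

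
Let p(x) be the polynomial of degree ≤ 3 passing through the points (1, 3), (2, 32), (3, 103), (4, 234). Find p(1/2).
-11/8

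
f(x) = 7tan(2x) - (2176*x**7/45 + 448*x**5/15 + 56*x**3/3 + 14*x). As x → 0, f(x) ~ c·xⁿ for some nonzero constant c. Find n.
9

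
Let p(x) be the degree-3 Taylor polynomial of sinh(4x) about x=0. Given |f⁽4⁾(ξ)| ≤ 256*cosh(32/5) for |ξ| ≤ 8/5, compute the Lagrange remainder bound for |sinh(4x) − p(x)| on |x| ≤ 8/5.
131072*cosh(32/5)/1875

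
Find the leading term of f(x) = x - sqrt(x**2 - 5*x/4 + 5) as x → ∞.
5/8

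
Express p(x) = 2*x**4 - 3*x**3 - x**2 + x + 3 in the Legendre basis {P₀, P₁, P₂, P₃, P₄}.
(46/15)P₀ + (-4/5)P₁ + (10/21)P₂ + (-6/5)P₃ + (16/35)P₄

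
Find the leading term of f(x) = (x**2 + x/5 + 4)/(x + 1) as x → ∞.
x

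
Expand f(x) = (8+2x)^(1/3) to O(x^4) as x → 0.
2 + x/6 - x**2/72 + 5*x**3/2592 + O(x**4)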